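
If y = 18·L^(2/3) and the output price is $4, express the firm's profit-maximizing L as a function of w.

L(w) = 110592/w³

MP_L = (2/3)·18·L^(-1/3) = 12·L^(-1/3).
Setting P·MP_L = w: 48·L^(-1/3) = w.
Solving for L: L^(-1/3) = w/48, so L = (48/w)^(3).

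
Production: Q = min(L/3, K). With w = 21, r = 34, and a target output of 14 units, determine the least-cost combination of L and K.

L* = 42, K* = 14

With a fixed-proportions technology, the cost-minimizing bundle uses no slack in either input: L/3 = K = Q.
So L = 3·14 = 42 and K = 14.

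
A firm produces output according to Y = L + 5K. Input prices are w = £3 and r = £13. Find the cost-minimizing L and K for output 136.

The inputs are perfect substitutes, so the firm uses whichever has the lower cost per unit of output.
Cost per unit of output via L is 3; via K it is 2.6. K is cheaper.
Producing Y = 136 with K alone: L = 0, K = 27.2.

L* = 0, K* = 27.2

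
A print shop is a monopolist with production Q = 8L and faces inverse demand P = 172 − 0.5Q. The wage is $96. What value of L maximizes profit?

L* = 20

Marginal revenue from the inverse demand is MR = 172 − Q.
The marginal product is MP_L = 8.
A monopolist hires until marginal revenue product equals the wage: MR·MP_L = w.
(172 − 8L)·8 = 96, so L = 20.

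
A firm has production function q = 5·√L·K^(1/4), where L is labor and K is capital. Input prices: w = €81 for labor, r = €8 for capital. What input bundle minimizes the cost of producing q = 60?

L* = 16, K* = 81

Cost minimization requires the marginal rate of technical substitution to equal the input-price ratio: MP_L/MP_K = w/r.
Here MP_L/MP_K = (1/2)·(K/L)/(1/4) = 2·(K/L). Setting this equal to 81/8 = 10.125 gives K = 5.0625L.
Substituting into q = 60: 5·L^(1/2)·(5.0625L)^(1/4) = 60.
Solving, L = 16 and K = 81.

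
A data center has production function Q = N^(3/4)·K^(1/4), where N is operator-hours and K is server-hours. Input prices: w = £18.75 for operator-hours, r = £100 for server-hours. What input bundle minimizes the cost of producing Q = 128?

Cost minimization requires the marginal rate of technical substitution to equal the input-price ratio: MP_N/MP_K = w/r.
Here MP_N/MP_K = (3/4)·(K/N)/(1/4) = 3·(K/N). Setting this equal to 18.75/100 = 0.1875 gives K = 0.0625N.
Substituting into Q = 128: N^(3/4)·(0.0625N)^(1/4) = 128.
Solving, N = 256 and K = 16.

N* = 256, K* = 16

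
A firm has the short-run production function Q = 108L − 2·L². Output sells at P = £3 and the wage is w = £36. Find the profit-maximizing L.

L* = 24

The marginal product of L is MP_L = 108 − 4L.
A price-taking firm hires until the value of the marginal product equals the wage: P·MP_L = w, so 3·(108 − 4L) = 36.
Then 108 − 4L = 12, giving L = 24.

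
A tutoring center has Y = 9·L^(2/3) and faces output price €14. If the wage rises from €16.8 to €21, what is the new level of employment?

From P·MP_L = w with MP_L = 6·L^(-1/3), the labor demand is L(w) = (84/w)^(3).
At w = 16.8: L = 125. At w = 21: L = 64.

L* = 64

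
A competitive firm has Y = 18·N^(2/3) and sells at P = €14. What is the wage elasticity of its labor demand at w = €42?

ε = -3

MP_N = (2/3)·18·N^(-1/3), so P·MP_N = w gives 168·N^(-1/3) = w.
Solving, N(w) = (168/w)^(3). This is a constant-elasticity form: N ∝ w^(−3), so ε = −3.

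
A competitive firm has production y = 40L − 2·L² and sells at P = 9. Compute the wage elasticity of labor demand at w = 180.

From P·MP_L = w with MP_L = 40 − 4L, labor demand is L(w) = (40 − w/9)/4.
dL/dw = −1/(36) = -1/36.
At w = 180, L = 5, so ε = (dL/dw)·(w/L) = (-1/36)·(180/5) = -1.

ε = -1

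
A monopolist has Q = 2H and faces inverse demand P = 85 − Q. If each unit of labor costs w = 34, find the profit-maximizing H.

H* = 17

Marginal revenue from the inverse demand is MR = 85 − 2Q.
The marginal product is MP_H = 2.
A monopolist hires until marginal revenue product equals the wage: MR·MP_H = w.
(85 − 4H)·2 = 34, so H = 17.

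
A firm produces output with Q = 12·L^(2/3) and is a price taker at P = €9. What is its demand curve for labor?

L(w) = 373248/w³

MP_L = (2/3)·12·L^(-1/3) = 8·L^(-1/3).
Setting P·MP_L = w: 72·L^(-1/3) = w.
Solving for L: L^(-1/3) = w/72, so L = (72/w)^(3).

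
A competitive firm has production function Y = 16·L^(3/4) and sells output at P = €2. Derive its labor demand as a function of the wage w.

MP_L = (3/4)·16·L^(-1/4) = 12·L^(-1/4).
Setting P·MP_L = w: 24·L^(-1/4) = w.
Solving for L: L^(-1/4) = w/24, so L = (24/w)^(4).

L(w) = 331776/w^(4)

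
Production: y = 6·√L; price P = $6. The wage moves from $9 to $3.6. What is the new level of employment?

L* = 25

From P·MP_L = w with MP_L = 3·L^(-1/2), the labor demand is L(w) = (18/w)^(2).
At w = 9: L = 4. At w = 3.6: L = 25.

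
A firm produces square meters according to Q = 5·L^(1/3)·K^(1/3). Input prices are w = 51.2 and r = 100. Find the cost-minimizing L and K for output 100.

L* = 125, K* = 64

Cost minimization requires the marginal rate of technical substitution to equal the input-price ratio: MP_L/MP_K = w/r.
Here MP_L/MP_K = (1/3)·(K/L)/(1/3) = (K/L). Setting this equal to 51.2/100 = 0.512 gives K = 0.512L.
Substituting into Q = 100: 5·L^(1/3)·(0.512L)^(1/3) = 100.
Solving, L = 125 and K = 64.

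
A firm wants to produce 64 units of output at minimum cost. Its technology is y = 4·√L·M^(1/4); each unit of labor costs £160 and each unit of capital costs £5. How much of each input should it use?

L* = 16, M* = 256

Cost minimization requires the marginal rate of technical substitution to equal the input-price ratio: MP_L/MP_M = w/r.
Here MP_L/MP_M = (1/2)·(M/L)/(1/4) = 2·(M/L). Setting this equal to 160/5 = 32 gives M = 16L.
Substituting into y = 64: 4·L^(1/2)·(16L)^(1/4) = 64.
Solving, L = 16 and M = 256.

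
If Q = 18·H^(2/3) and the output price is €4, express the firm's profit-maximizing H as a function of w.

H(w) = 110592/w³

MP_H = (2/3)·18·H^(-1/3) = 12·H^(-1/3).
Setting P·MP_H = w: 48·H^(-1/3) = w.
Solving for H: H^(-1/3) = w/48, so H = (48/w)^(3).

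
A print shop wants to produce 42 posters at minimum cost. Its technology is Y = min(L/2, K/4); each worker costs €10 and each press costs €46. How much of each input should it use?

With a fixed-proportions technology, the cost-minimizing bundle uses no slack in either input: L/2 = K/4 = Y.
So L = 2·42 = 84 and K = 4·42 = 168.

L* = 84, K* = 168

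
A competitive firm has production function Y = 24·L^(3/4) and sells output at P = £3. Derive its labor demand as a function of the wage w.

MP_L = (3/4)·24·L^(-1/4) = 18·L^(-1/4).
Setting P·MP_L = w: 54·L^(-1/4) = w.
Solving for L: L^(-1/4) = w/54, so L = (54/w)^(4).

L(w) = 8503056/w^(4)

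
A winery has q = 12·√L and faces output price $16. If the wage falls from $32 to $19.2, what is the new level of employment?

L* = 25

From P·MP_L = w with MP_L = 6·L^(-1/2), the labor demand is L(w) = (96/w)^(2).
At w = 32: L = 9. At w = 19.2: L = 25.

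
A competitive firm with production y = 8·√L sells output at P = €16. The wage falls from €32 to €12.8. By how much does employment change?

From P·MP_L = w with MP_L = 4·L^(-1/2), the labor demand is L(w) = (64/w)^(2).
At w = 32: L = 4. At w = 12.8: L = 25.
ΔL = 25 − 4 = 21.

ΔL = 21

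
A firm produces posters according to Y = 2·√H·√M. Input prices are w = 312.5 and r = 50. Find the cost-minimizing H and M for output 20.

Cost minimization requires the marginal rate of technical substitution to equal the input-price ratio: MP_H/MP_M = w/r.
Here MP_H/MP_M = (1/2)·(M/H)/(1/2) = (M/H). Setting this equal to 312.5/50 = 6.25 gives M = 6.25H.
Substituting into Y = 20: 2·H^(1/2)·(6.25H)^(1/2) = 20.
Solving, H = 4 and M = 25.

H* = 4, M* = 25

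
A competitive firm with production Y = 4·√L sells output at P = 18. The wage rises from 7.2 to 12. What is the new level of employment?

L* = 9

From P·MP_L = w with MP_L = 2·L^(-1/2), the labor demand is L(w) = (36/w)^(2).
At w = 7.2: L = 25. At w = 12: L = 9.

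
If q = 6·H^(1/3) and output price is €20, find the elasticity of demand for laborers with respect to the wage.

MP_H = (1/3)·6·H^(-2/3), so P·MP_H = w gives 40·H^(-2/3) = w.
Solving, H(w) = (40/w)^(3/2). This is a constant-elasticity form: H ∝ w^(−3/2), so ε = −3/2.

ε = -1.5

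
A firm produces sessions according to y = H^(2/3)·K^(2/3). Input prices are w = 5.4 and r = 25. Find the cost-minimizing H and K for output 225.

Cost minimization requires the marginal rate of technical substitution to equal the input-price ratio: MP_H/MP_K = w/r.
Here MP_H/MP_K = (2/3)·(K/H)/(2/3) = (K/H). Setting this equal to 5.4/25 = 0.216 gives K = 0.216H.
Substituting into y = 225: H^(2/3)·(0.216H)^(2/3) = 225.
Solving, H = 125 and K = 27.

H* = 125, K* = 27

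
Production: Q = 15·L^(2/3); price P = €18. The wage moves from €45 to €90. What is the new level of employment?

L* = 8

From P·MP_L = w with MP_L = 10·L^(-1/3), the labor demand is L(w) = (180/w)^(3).
At w = 45: L = 64. At w = 90: L = 8.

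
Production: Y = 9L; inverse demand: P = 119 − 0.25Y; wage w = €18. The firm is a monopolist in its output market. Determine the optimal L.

Marginal revenue from the inverse demand is MR = 119 − 0.5Y.
The marginal product is MP_L = 9.
A monopolist hires until marginal revenue product equals the wage: MR·MP_L = w.
(119 − 4.5L)·9 = 18, so L = 26.

L* = 26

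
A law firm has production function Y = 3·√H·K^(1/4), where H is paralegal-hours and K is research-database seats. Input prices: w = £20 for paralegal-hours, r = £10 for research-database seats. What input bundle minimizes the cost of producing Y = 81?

H* = 81, K* = 81

Cost minimization requires the marginal rate of technical substitution to equal the input-price ratio: MP_H/MP_K = w/r.
Here MP_H/MP_K = (1/2)·(K/H)/(1/4) = 2·(K/H). Setting this equal to 20/10 = 2 gives K = H.
Substituting into Y = 81: 3·H^(1/2)·(H)^(1/4) = 81.
Solving, H = 81 and K = 81.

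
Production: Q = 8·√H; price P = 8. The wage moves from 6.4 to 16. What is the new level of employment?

H* = 4

From P·MP_H = w with MP_H = 4·H^(-1/2), the labor demand is H(w) = (32/w)^(2).
At w = 6.4: H = 25. At w = 16: H = 4.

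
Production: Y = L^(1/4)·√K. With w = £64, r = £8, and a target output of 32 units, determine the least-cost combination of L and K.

Cost minimization requires the marginal rate of technical substitution to equal the input-price ratio: MP_L/MP_K = w/r.
Here MP_L/MP_K = (1/4)·(K/L)/(1/2) = 0.5·(K/L). Setting this equal to 64/8 = 8 gives K = 16L.
Substituting into Y = 32: L^(1/4)·(16L)^(1/2) = 32.
Solving, L = 16 and K = 256.

L* = 16, K* = 256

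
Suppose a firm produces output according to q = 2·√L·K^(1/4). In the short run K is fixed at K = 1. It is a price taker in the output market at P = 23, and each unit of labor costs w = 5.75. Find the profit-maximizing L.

With K = 1, MP_L = (1/2)·2·L^(-1/2)·1^(1/4) = L^(-1/2).
Profit maximization for a price taker requires P·MP_L = w: 23·L^(-1/2) = 5.75.
So L^(-1/2) = 0.25, which gives L = 16.

L* = 16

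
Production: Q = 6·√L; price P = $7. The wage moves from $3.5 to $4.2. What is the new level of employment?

L* = 25

From P·MP_L = w with MP_L = 3·L^(-1/2), the labor demand is L(w) = (21/w)^(2).
At w = 3.5: L = 36. At w = 4.2: L = 25.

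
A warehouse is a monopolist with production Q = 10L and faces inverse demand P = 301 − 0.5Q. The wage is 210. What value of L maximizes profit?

Marginal revenue from the inverse demand is MR = 301 − Q.
The marginal product is MP_L = 10.
A monopolist hires until marginal revenue product equals the wage: MR·MP_L = w.
(301 − 10L)·10 = 210, so L = 28.

L* = 28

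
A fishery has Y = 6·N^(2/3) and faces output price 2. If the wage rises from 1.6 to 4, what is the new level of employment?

N* = 8

From P·MP_N = w with MP_N = 4·N^(-1/3), the labor demand is N(w) = (8/w)^(3).
At w = 1.6: N = 125. At w = 4: N = 8.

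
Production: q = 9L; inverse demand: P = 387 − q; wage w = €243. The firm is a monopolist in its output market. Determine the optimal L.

Marginal revenue from the inverse demand is MR = 387 − 2q.
The marginal product is MP_L = 9.
A monopolist hires until marginal revenue product equals the wage: MR·MP_L = w.
(387 − 18L)·9 = 243, so L = 20.

L* = 20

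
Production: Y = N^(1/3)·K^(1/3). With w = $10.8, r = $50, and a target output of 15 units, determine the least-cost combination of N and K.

N* = 125, K* = 27

Cost minimization requires the marginal rate of technical substitution to equal the input-price ratio: MP_N/MP_K = w/r.
Here MP_N/MP_K = (1/3)·(K/N)/(1/3) = (K/N). Setting this equal to 10.8/50 = 0.216 gives K = 0.216N.
Substituting into Y = 15: N^(1/3)·(0.216N)^(1/3) = 15.
Solving, N = 125 and K = 27.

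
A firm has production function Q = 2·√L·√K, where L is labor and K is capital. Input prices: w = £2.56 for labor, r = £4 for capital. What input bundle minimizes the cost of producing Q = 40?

Cost minimization requires the marginal rate of technical substitution to equal the input-price ratio: MP_L/MP_K = w/r.
Here MP_L/MP_K = (1/2)·(K/L)/(1/2) = (K/L). Setting this equal to 2.56/4 = 0.64 gives K = 0.64L.
Substituting into Q = 40: 2·L^(1/2)·(0.64L)^(1/2) = 40.
Solving, L = 25 and K = 16.

L* = 25, K* = 16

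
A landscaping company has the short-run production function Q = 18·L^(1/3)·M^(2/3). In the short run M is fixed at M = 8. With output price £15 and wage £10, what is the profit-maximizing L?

L* = 216

With M = 8, MP_L = (1/3)·18·L^(-2/3)·8^(2/3) = 24·L^(-2/3).
Profit maximization for a price taker requires P·MP_L = w: 15·24·L^(-2/3) = 10.
So L^(-2/3) = 1/36, which gives L = 216.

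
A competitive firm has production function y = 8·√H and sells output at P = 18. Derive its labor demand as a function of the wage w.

MP_H = (1/2)·8·H^(-1/2) = 4·H^(-1/2).
Setting P·MP_H = w: 72·H^(-1/2) = w.
Solving for H: H^(-1/2) = w/72, so H = (72/w)^(2).

H(w) = 5184/w²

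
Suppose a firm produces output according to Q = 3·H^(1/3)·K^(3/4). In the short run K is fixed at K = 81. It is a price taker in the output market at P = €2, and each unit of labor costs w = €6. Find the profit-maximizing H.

H* = 27

With K = 81, MP_H = (1/3)·3·H^(-2/3)·81^(3/4) = 27·H^(-2/3).
Profit maximization for a price taker requires P·MP_H = w: 2·27·H^(-2/3) = 6.
So H^(-2/3) = 1/9, which gives H = 27.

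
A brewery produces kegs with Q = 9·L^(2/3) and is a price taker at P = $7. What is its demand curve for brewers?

MP_L = (2/3)·9·L^(-1/3) = 6·L^(-1/3).
Setting P·MP_L = w: 42·L^(-1/3) = w.
Solving for L: L^(-1/3) = w/42, so L = (42/w)^(3).

L(w) = 74088/w³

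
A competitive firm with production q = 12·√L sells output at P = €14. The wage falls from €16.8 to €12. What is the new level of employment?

L* = 49

From P·MP_L = w with MP_L = 6·L^(-1/2), the labor demand is L(w) = (84/w)^(2).
At w = 16.8: L = 25. At w = 12: L = 49.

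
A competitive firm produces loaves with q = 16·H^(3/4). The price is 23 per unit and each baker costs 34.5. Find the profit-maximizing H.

H* = 4096

MP_H = (3/4)·16·H^(-1/4) = 12·H^(-1/4).
Profit maximization for a price taker requires P·MP_H = w: 23·12·H^(-1/4) = 34.5.
So H^(-1/4) = 0.125, which gives H = 4096.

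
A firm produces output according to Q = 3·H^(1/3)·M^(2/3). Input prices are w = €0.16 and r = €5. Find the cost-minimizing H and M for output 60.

H* = 125, M* = 8

Cost minimization requires the marginal rate of technical substitution to equal the input-price ratio: MP_H/MP_M = w/r.
Here MP_H/MP_M = (1/3)·(M/H)/(2/3) = 0.5·(M/H). Setting this equal to 0.16/5 = 0.032 gives M = 0.064H.
Substituting into Q = 60: 3·H^(1/3)·(0.064H)^(2/3) = 60.
Solving, H = 125 and M = 8.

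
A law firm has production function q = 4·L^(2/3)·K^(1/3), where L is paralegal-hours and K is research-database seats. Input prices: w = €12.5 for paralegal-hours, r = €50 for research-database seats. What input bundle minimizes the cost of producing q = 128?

L* = 64, K* = 8

Cost minimization requires the marginal rate of technical substitution to equal the input-price ratio: MP_L/MP_K = w/r.
Here MP_L/MP_K = (2/3)·(K/L)/(1/3) = 2·(K/L). Setting this equal to 12.5/50 = 0.25 gives K = 0.125L.
Substituting into q = 128: 4·L^(2/3)·(0.125L)^(1/3) = 128.
Solving, L = 64 and K = 8.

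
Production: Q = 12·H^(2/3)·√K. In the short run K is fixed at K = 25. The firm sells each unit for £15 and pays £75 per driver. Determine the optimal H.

H* = 512

With K = 25, MP_H = (2/3)·12·H^(-1/3)·25^(1/2) = 40·H^(-1/3).
Profit maximization for a price taker requires P·MP_H = w: 15·40·H^(-1/3) = 75.
So H^(-1/3) = 0.125, which gives H = 512.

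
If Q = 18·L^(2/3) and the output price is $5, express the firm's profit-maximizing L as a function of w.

L(w) = 216000/w³

MP_L = (2/3)·18·L^(-1/3) = 12·L^(-1/3).
Setting P·MP_L = w: 60·L^(-1/3) = w.
Solving for L: L^(-1/3) = w/60, so L = (60/w)^(3).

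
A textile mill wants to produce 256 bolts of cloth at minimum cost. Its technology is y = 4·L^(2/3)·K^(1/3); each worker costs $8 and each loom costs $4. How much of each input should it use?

L* = 64, K* = 64

Cost minimization requires the marginal rate of technical substitution to equal the input-price ratio: MP_L/MP_K = w/r.
Here MP_L/MP_K = (2/3)·(K/L)/(1/3) = 2·(K/L). Setting this equal to 8/4 = 2 gives K = L.
Substituting into y = 256: 4·L^(2/3)·(L)^(1/3) = 256.
Solving, L = 64 and K = 64.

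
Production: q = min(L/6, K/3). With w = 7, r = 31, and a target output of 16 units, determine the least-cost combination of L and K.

With a fixed-proportions technology, the cost-minimizing bundle uses no slack in either input: L/6 = K/3 = q.
So L = 6·16 = 96 and K = 3·16 = 48.

L* = 96, K* = 48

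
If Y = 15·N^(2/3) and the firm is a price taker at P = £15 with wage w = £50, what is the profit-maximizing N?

MP_N = (2/3)·15·N^(-1/3) = 10·N^(-1/3).
Profit maximization for a price taker requires P·MP_N = w: 15·10·N^(-1/3) = 50.
So N^(-1/3) = 1/3, which gives N = 27.

N* = 27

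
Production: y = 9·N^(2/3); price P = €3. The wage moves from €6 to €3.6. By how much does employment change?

ΔN = 98

From P·MP_N = w with MP_N = 6·N^(-1/3), the labor demand is N(w) = (18/w)^(3).
At w = 6: N = 27. At w = 3.6: N = 125.
ΔN = 125 − 27 = 98.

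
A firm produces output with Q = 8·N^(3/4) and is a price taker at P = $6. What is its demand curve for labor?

N(w) = 1679616/w^(4)

MP_N = (3/4)·8·N^(-1/4) = 6·N^(-1/4).
Setting P·MP_N = w: 36·N^(-1/4) = w.
Solving for N: N^(-1/4) = w/36, so N = (36/w)^(4).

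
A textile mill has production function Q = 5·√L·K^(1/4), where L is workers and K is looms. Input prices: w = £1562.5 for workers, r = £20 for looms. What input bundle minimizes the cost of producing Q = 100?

L* = 16, K* = 625

Cost minimization requires the marginal rate of technical substitution to equal the input-price ratio: MP_L/MP_K = w/r.
Here MP_L/MP_K = (1/2)·(K/L)/(1/4) = 2·(K/L). Setting this equal to 1562.5/20 = 78.125 gives K = 39.0625L.
Substituting into Q = 100: 5·L^(1/2)·(39.0625L)^(1/4) = 100.
Solving, L = 16 and K = 625.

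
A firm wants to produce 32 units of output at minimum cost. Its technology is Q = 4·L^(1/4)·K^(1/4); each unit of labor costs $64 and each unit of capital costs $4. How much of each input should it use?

Cost minimization requires the marginal rate of technical substitution to equal the input-price ratio: MP_L/MP_K = w/r.
Here MP_L/MP_K = (1/4)·(K/L)/(1/4) = (K/L). Setting this equal to 64/4 = 16 gives K = 16L.
Substituting into Q = 32: 4·L^(1/4)·(16L)^(1/4) = 32.
Solving, L = 16 and K = 256.

L* = 16, K* = 256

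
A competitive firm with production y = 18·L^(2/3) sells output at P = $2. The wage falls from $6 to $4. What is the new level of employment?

From P·MP_L = w with MP_L = 12·L^(-1/3), the labor demand is L(w) = (24/w)^(3).
At w = 6: L = 64. At w = 4: L = 216.

L* = 216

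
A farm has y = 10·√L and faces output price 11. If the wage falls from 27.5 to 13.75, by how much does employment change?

ΔL = 12

From P·MP_L = w with MP_L = 5·L^(-1/2), the labor demand is L(w) = (55/w)^(2).
At w = 27.5: L = 4. At w = 13.75: L = 16.
ΔL = 16 − 4 = 12.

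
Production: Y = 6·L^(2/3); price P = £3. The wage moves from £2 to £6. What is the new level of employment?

From P·MP_L = w with MP_L = 4·L^(-1/3), the labor demand is L(w) = (12/w)^(3).
At w = 2: L = 216. At w = 6: L = 8.

L* = 8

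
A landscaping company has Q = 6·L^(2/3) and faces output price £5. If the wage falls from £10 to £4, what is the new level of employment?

L* = 125

From P·MP_L = w with MP_L = 4·L^(-1/3), the labor demand is L(w) = (20/w)^(3).
At w = 10: L = 8. At w = 4: L = 125.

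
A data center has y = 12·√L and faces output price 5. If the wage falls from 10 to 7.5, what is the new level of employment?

L* = 16

From P·MP_L = w with MP_L = 6·L^(-1/2), the labor demand is L(w) = (30/w)^(2).
At w = 10: L = 9. At w = 7.5: L = 16.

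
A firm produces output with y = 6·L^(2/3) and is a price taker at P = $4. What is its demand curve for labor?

L(w) = 4096/w³

MP_L = (2/3)·6·L^(-1/3) = 4·L^(-1/3).
Setting P·MP_L = w: 16·L^(-1/3) = w.
Solving for L: L^(-1/3) = w/16, so L = (16/w)^(3).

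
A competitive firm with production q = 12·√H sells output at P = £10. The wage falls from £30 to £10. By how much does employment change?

ΔH = 32

From P·MP_H = w with MP_H = 6·H^(-1/2), the labor demand is H(w) = (60/w)^(2).
At w = 30: H = 4. At w = 10: H = 36.
ΔH = 36 − 4 = 32.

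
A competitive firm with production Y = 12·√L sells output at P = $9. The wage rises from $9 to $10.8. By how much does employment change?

From P·MP_L = w with MP_L = 6·L^(-1/2), the labor demand is L(w) = (54/w)^(2).
At w = 9: L = 36. At w = 10.8: L = 25.
ΔL = 25 − 36 = -11.

ΔL = -11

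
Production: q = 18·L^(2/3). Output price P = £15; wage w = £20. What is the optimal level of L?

L* = 729

MP_L = (2/3)·18·L^(-1/3) = 12·L^(-1/3).
Profit maximization for a price taker requires P·MP_L = w: 15·12·L^(-1/3) = 20.
So L^(-1/3) = 1/9, which gives L = 729.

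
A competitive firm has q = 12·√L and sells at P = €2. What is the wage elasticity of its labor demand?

MP_L = (1/2)·12·L^(-1/2), so P·MP_L = w gives 12·L^(-1/2) = w.
Solving, L(w) = (12/w)^(2). This is a constant-elasticity form: L ∝ w^(−2), so ε = −2.

ε = -2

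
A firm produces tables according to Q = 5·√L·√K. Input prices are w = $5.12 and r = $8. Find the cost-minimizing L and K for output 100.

L* = 25, K* = 16

Cost minimization requires the marginal rate of technical substitution to equal the input-price ratio: MP_L/MP_K = w/r.
Here MP_L/MP_K = (1/2)·(K/L)/(1/2) = (K/L). Setting this equal to 5.12/8 = 0.64 gives K = 0.64L.
Substituting into Q = 100: 5·L^(1/2)·(0.64L)^(1/2) = 100.
Solving, L = 25 and K = 16.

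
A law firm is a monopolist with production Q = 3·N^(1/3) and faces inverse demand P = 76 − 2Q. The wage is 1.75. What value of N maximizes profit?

N* = 64

Marginal revenue from the inverse demand is MR = 76 − 4Q.
The marginal product is MP_N = N^(-2/3).
A monopolist hires until marginal revenue product equals the wage: MR·MP_N = w.
At N, Q = 3·N^(1/3). Substituting and solving: (76 − 12·N^(1/3))·N^(-2/3) = 1.75 gives N = 64.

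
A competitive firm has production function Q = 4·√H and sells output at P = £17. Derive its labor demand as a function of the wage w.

H(w) = 1156/w²

MP_H = (1/2)·4·H^(-1/2) = 2·H^(-1/2).
Setting P·MP_H = w: 34·H^(-1/2) = w.
Solving for H: H^(-1/2) = w/34, so H = (34/w)^(2).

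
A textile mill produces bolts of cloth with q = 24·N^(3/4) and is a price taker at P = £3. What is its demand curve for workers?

MP_N = (3/4)·24·N^(-1/4) = 18·N^(-1/4).
Setting P·MP_N = w: 54·N^(-1/4) = w.
Solving for N: N^(-1/4) = w/54, so N = (54/w)^(4).

N(w) = 8503056/w^(4)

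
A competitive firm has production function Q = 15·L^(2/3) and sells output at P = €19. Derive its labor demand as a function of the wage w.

MP_L = (2/3)·15·L^(-1/3) = 10·L^(-1/3).
Setting P·MP_L = w: 190·L^(-1/3) = w.
Solving for L: L^(-1/3) = w/190, so L = (190/w)^(3).

L(w) = 6859000/w³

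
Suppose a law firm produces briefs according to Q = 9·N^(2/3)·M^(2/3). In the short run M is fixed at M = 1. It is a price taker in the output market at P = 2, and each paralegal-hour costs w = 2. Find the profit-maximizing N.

With M = 1, MP_N = (2/3)·9·N^(-1/3)·1^(2/3) = 6·N^(-1/3).
Profit maximization for a price taker requires P·MP_N = w: 2·6·N^(-1/3) = 2.
So N^(-1/3) = 1/6, which gives N = 216.

N* = 216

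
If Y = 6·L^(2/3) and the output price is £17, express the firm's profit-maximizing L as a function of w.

MP_L = (2/3)·6·L^(-1/3) = 4·L^(-1/3).
Setting P·MP_L = w: 68·L^(-1/3) = w.
Solving for L: L^(-1/3) = w/68, so L = (68/w)^(3).

L(w) = 314432/w³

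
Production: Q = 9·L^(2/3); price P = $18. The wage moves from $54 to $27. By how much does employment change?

From P·MP_L = w with MP_L = 6·L^(-1/3), the labor demand is L(w) = (108/w)^(3).
At w = 54: L = 8. At w = 27: L = 64.
ΔL = 64 − 8 = 56.

ΔL = 56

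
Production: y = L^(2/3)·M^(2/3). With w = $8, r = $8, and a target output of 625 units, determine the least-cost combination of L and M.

L* = 125, M* = 125

Cost minimization requires the marginal rate of technical substitution to equal the input-price ratio: MP_L/MP_M = w/r.
Here MP_L/MP_M = (2/3)·(M/L)/(2/3) = (M/L). Setting this equal to 8/8 = 1 gives M = L.
Substituting into y = 625: L^(2/3)·(L)^(2/3) = 625.
Solving, L = 125 and M = 125.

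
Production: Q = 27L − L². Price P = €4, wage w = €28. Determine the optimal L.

The marginal product of L is MP_L = 27 − 2L.
A price-taking firm hires until the value of the marginal product equals the wage: P·MP_L = w, so 4·(27 − 2L) = 28.
Then 27 − 2L = 7, giving L = 10.

L* = 10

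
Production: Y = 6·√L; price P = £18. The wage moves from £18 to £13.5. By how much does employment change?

From P·MP_L = w with MP_L = 3·L^(-1/2), the labor demand is L(w) = (54/w)^(2).
At w = 18: L = 9. At w = 13.5: L = 16.
ΔL = 16 − 9 = 7.

ΔL = 7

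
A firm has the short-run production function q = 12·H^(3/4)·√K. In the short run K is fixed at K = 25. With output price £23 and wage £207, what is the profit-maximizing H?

With K = 25, MP_H = (3/4)·12·H^(-1/4)·25^(1/2) = 45·H^(-1/4).
Profit maximization for a price taker requires P·MP_H = w: 23·45·H^(-1/4) = 207.
So H^(-1/4) = 0.2, which gives H = 625.

H* = 625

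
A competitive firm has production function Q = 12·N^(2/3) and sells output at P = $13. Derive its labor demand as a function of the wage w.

N(w) = 1124864/w³

MP_N = (2/3)·12·N^(-1/3) = 8·N^(-1/3).
Setting P·MP_N = w: 104·N^(-1/3) = w.
Solving for N: N^(-1/3) = w/104, so N = (104/w)^(3).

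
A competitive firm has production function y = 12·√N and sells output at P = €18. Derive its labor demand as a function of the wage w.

N(w) = 11664/w²

MP_N = (1/2)·12·N^(-1/2) = 6·N^(-1/2).
Setting P·MP_N = w: 108·N^(-1/2) = w.
Solving for N: N^(-1/2) = w/108, so N = (108/w)^(2).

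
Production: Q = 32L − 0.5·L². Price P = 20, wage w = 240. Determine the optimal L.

L* = 20

The marginal product of L is MP_L = 32 − L.
A price-taking firm hires until the value of the marginal product equals the wage: P·MP_L = w, so 20·(32 − L) = 240.
Then 32 − L = 12, giving L = 20.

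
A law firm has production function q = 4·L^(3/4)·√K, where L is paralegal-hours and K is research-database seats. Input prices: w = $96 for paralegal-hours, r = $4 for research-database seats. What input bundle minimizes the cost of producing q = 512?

Cost minimization requires the marginal rate of technical substitution to equal the input-price ratio: MP_L/MP_K = w/r.
Here MP_L/MP_K = (3/4)·(K/L)/(1/2) = 1.5·(K/L). Setting this equal to 96/4 = 24 gives K = 16L.
Substituting into q = 512: 4·L^(3/4)·(16L)^(1/2) = 512.
Solving, L = 16 and K = 256.

L* = 16, K* = 256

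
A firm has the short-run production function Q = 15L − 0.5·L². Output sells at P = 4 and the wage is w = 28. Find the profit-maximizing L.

The marginal product of L is MP_L = 15 − L.
A price-taking firm hires until the value of the marginal product equals the wage: P·MP_L = w, so 4·(15 − L) = 28.
Then 15 − L = 7, giving L = 8.

L* = 8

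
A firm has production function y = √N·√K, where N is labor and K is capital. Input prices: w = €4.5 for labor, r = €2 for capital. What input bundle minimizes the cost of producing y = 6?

N* = 4, K* = 9

Cost minimization requires the marginal rate of technical substitution to equal the input-price ratio: MP_N/MP_K = w/r.
Here MP_N/MP_K = (1/2)·(K/N)/(1/2) = (K/N). Setting this equal to 4.5/2 = 2.25 gives K = 2.25N.
Substituting into y = 6: N^(1/2)·(2.25N)^(1/2) = 6.
Solving, N = 4 and K = 9.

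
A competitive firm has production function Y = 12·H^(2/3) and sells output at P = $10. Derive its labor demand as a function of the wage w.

H(w) = 512000/w³

MP_H = (2/3)·12·H^(-1/3) = 8·H^(-1/3).
Setting P·MP_H = w: 80·H^(-1/3) = w.
Solving for H: H^(-1/3) = w/80, so H = (80/w)^(3).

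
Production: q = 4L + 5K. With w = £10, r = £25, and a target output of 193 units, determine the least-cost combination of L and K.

L* = 48.25, K* = 0

The inputs are perfect substitutes, so the firm uses whichever has the lower cost per unit of output.
Cost per unit of output via L is w/4 = 2.5; via K it is r/5 = 5. L is cheaper.
Producing q = 193 with L alone: L = 48.25, K = 0.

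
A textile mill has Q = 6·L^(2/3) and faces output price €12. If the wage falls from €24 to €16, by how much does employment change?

ΔL = 19

From P·MP_L = w with MP_L = 4·L^(-1/3), the labor demand is L(w) = (48/w)^(3).
At w = 24: L = 8. At w = 16: L = 27.
ΔL = 27 − 8 = 19.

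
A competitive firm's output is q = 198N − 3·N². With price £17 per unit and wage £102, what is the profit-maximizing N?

The marginal product of N is MP_N = 198 − 6N.
A price-taking firm hires until the value of the marginal product equals the wage: P·MP_N = w, so 17·(198 − 6N) = 102.
Then 198 − 6N = 6, giving N = 32.

N* = 32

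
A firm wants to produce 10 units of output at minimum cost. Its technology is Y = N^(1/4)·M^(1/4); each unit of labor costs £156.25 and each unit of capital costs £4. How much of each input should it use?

N* = 16, M* = 625

Cost minimization requires the marginal rate of technical substitution to equal the input-price ratio: MP_N/MP_M = w/r.
Here MP_N/MP_M = (1/4)·(M/N)/(1/4) = (M/N). Setting this equal to 156.25/4 = 39.0625 gives M = 39.0625N.
Substituting into Y = 10: N^(1/4)·(39.0625N)^(1/4) = 10.
Solving, N = 16 and M = 625.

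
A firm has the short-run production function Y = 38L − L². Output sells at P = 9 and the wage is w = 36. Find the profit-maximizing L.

The marginal product of L is MP_L = 38 − 2L.
A price-taking firm hires until the value of the marginal product equals the wage: P·MP_L = w, so 9·(38 − 2L) = 36.
Then 38 − 2L = 4, giving L = 17.

L* = 17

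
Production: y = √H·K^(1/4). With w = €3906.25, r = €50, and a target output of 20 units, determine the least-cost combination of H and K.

H* = 16, K* = 625

Cost minimization requires the marginal rate of technical substitution to equal the input-price ratio: MP_H/MP_K = w/r.
Here MP_H/MP_K = (1/2)·(K/H)/(1/4) = 2·(K/H). Setting this equal to 3906.25/50 = 78.125 gives K = 39.0625H.
Substituting into y = 20: H^(1/2)·(39.0625H)^(1/4) = 20.
Solving, H = 16 and K = 625.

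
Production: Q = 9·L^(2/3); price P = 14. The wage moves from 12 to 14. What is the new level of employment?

L* = 216

From P·MP_L = w with MP_L = 6·L^(-1/3), the labor demand is L(w) = (84/w)^(3).
At w = 12: L = 343. At w = 14: L = 216.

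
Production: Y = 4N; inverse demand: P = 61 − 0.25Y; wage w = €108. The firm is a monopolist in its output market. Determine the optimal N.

Marginal revenue from the inverse demand is MR = 61 − 0.5Y.
The marginal product is MP_N = 4.
A monopolist hires until marginal revenue product equals the wage: MR·MP_N = w.
(61 − 2N)·4 = 108, so N = 17.

N* = 17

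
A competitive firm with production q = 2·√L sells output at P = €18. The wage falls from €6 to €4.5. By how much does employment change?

From P·MP_L = w with MP_L = L^(-1/2), the labor demand is L(w) = (18/w)^(2).
At w = 6: L = 9. At w = 4.5: L = 16.
ΔL = 16 − 9 = 7.

ΔL = 7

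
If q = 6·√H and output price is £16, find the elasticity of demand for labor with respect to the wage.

ε = -2

MP_H = (1/2)·6·H^(-1/2), so P·MP_H = w gives 48·H^(-1/2) = w.
Solving, H(w) = (48/w)^(2). This is a constant-elasticity form: H ∝ w^(−2), so ε = −2.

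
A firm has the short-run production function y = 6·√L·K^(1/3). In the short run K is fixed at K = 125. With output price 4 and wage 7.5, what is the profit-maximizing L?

With K = 125, MP_L = (1/2)·6·L^(-1/2)·125^(1/3) = 15·L^(-1/2).
Profit maximization for a price taker requires P·MP_L = w: 4·15·L^(-1/2) = 7.5.
So L^(-1/2) = 0.125, which gives L = 64.

L* = 64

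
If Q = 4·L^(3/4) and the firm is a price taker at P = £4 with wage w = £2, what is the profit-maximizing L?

L* = 1296

MP_L = (3/4)·4·L^(-1/4) = 3·L^(-1/4).
Profit maximization for a price taker requires P·MP_L = w: 4·3·L^(-1/4) = 2.
So L^(-1/4) = 1/6, which gives L = 1296.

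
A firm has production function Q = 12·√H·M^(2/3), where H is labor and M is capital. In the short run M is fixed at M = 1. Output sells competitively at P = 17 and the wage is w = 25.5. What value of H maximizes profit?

With M = 1, MP_H = (1/2)·12·H^(-1/2)·1^(2/3) = 6·H^(-1/2).
Profit maximization for a price taker requires P·MP_H = w: 17·6·H^(-1/2) = 25.5.
So H^(-1/2) = 0.25, which gives H = 16.

H* = 16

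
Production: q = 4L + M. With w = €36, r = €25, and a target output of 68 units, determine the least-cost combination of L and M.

L* = 17, M* = 0

The inputs are perfect substitutes, so the firm uses whichever has the lower cost per unit of output.
Cost per unit of output via L is 9; via M it is 25. L is cheaper.
Producing q = 68 with L alone: L = 17, M = 0.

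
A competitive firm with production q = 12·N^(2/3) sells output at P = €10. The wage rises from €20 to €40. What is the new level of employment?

N* = 8

From P·MP_N = w with MP_N = 8·N^(-1/3), the labor demand is N(w) = (80/w)^(3).
At w = 20: N = 64. At w = 40: N = 8.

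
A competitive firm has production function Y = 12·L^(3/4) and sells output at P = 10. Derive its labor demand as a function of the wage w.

MP_L = (3/4)·12·L^(-1/4) = 9·L^(-1/4).
Setting P·MP_L = w: 90·L^(-1/4) = w.
Solving for L: L^(-1/4) = w/90, so L = (90/w)^(4).

L(w) = (90/w)^(4)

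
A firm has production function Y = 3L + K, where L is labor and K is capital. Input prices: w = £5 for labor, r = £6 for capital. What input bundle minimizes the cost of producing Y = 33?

L* = 11, K* = 0

The inputs are perfect substitutes, so the firm uses whichever has the lower cost per unit of output.
Cost per unit of output via L is 5/3; via K it is 6. L is cheaper.
Producing Y = 33 with L alone: L = 11, K = 0.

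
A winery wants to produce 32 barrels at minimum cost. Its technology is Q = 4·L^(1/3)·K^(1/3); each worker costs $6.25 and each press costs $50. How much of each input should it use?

L* = 64, K* = 8

Cost minimization requires the marginal rate of technical substitution to equal the input-price ratio: MP_L/MP_K = w/r.
Here MP_L/MP_K = (1/3)·(K/L)/(1/3) = (K/L). Setting this equal to 6.25/50 = 0.125 gives K = 0.125L.
Substituting into Q = 32: 4·L^(1/3)·(0.125L)^(1/3) = 32.
Solving, L = 64 and K = 8.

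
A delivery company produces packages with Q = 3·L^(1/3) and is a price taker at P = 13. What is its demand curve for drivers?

MP_L = (1/3)·3·L^(-2/3) = L^(-2/3).
Setting P·MP_L = w: 13·L^(-2/3) = w.
Solving for L: L^(-2/3) = w/13, so L = (13/w)^(3/2).

L(w) = (13/w)^(3/2)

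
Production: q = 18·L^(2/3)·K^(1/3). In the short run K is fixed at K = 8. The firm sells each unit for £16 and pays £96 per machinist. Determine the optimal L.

L* = 64

With K = 8, MP_L = (2/3)·18·L^(-1/3)·8^(1/3) = 24·L^(-1/3).
Profit maximization for a price taker requires P·MP_L = w: 16·24·L^(-1/3) = 96.
So L^(-1/3) = 0.25, which gives L = 64.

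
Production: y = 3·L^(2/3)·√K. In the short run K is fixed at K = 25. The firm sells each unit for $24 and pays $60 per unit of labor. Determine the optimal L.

L* = 64

With K = 25, MP_L = (2/3)·3·L^(-1/3)·25^(1/2) = 10·L^(-1/3).
Profit maximization for a price taker requires P·MP_L = w: 24·10·L^(-1/3) = 60.
So L^(-1/3) = 0.25, which gives L = 64.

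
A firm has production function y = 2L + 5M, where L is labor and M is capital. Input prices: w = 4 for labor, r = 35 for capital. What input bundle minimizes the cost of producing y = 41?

L* = 20.5, M* = 0

The inputs are perfect substitutes, so the firm uses whichever has the lower cost per unit of output.
Cost per unit of output via L is w/2 = 2; via M it is r/5 = 7. L is cheaper.
Producing y = 41 with L alone: L = 20.5, M = 0.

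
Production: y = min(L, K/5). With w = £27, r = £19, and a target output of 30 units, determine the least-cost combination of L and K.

With a fixed-proportions technology, the cost-minimizing bundle uses no slack in either input: L = K/5 = y.
So L = 30 and K = 5·30 = 150.

L* = 30, K* = 150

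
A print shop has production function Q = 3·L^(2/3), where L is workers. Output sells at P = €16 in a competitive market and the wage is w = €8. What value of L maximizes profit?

MP_L = (2/3)·3·L^(-1/3) = 2·L^(-1/3).
Profit maximization for a price taker requires P·MP_L = w: 16·2·L^(-1/3) = 8.
So L^(-1/3) = 0.25, which gives L = 64.

L* = 64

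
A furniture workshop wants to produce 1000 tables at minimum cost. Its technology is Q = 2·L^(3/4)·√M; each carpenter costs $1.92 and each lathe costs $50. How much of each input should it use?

Cost minimization requires the marginal rate of technical substitution to equal the input-price ratio: MP_L/MP_M = w/r.
Here MP_L/MP_M = (3/4)·(M/L)/(1/2) = 1.5·(M/L). Setting this equal to 1.92/50 = 0.0384 gives M = 0.0256L.
Substituting into Q = 1000: 2·L^(3/4)·(0.0256L)^(1/2) = 1000.
Solving, L = 625 and M = 16.

L* = 625, M* = 16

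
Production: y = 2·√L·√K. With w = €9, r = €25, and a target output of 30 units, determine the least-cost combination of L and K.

Cost minimization requires the marginal rate of technical substitution to equal the input-price ratio: MP_L/MP_K = w/r.
Here MP_L/MP_K = (1/2)·(K/L)/(1/2) = (K/L). Setting this equal to 9/25 = 0.36 gives K = 0.36L.
Substituting into y = 30: 2·L^(1/2)·(0.36L)^(1/2) = 30.
Solving, L = 25 and K = 9.

L* = 25, K* = 9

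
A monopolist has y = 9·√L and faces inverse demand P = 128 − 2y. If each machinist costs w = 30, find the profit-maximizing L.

Marginal revenue from the inverse demand is MR = 128 − 4y.
The marginal product is MP_L = 4.5·L^(-1/2).
A monopolist hires until marginal revenue product equals the wage: MR·MP_L = w.
At L, y = 9·√L. Substituting and solving: (128 − 36·√L)·4.5·L^(-1/2) = 30 gives L = 9.

L* = 9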